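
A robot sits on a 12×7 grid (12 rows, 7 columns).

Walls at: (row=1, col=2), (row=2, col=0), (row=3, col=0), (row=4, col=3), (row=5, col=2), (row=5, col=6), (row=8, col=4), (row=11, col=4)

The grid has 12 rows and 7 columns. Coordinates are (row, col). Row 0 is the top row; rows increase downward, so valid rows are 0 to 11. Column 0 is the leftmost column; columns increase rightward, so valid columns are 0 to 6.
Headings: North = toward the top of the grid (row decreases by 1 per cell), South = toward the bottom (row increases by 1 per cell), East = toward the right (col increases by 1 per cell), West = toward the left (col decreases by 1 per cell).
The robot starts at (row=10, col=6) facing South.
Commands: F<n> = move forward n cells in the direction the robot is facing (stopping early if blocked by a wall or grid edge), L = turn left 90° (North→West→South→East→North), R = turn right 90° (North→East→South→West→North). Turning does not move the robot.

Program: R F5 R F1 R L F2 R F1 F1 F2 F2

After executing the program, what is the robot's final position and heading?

Answer: Final position: (row=7, col=6), facing East

Derivation:
Start: (row=10, col=6), facing South
  R: turn right, now facing West
  F5: move forward 5, now at (row=10, col=1)
  R: turn right, now facing North
  F1: move forward 1, now at (row=9, col=1)
  R: turn right, now facing East
  L: turn left, now facing North
  F2: move forward 2, now at (row=7, col=1)
  R: turn right, now facing East
  F1: move forward 1, now at (row=7, col=2)
  F1: move forward 1, now at (row=7, col=3)
  F2: move forward 2, now at (row=7, col=5)
  F2: move forward 1/2 (blocked), now at (row=7, col=6)
Final: (row=7, col=6), facing East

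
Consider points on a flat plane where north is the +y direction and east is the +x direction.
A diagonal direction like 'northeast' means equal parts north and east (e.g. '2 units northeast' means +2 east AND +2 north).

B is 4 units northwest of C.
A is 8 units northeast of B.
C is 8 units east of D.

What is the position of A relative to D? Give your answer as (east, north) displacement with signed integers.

Answer: A is at (east=12, north=12) relative to D.

Derivation:
Place D at the origin (east=0, north=0).
  C is 8 units east of D: delta (east=+8, north=+0); C at (east=8, north=0).
  B is 4 units northwest of C: delta (east=-4, north=+4); B at (east=4, north=4).
  A is 8 units northeast of B: delta (east=+8, north=+8); A at (east=12, north=12).
Therefore A relative to D: (east=12, north=12).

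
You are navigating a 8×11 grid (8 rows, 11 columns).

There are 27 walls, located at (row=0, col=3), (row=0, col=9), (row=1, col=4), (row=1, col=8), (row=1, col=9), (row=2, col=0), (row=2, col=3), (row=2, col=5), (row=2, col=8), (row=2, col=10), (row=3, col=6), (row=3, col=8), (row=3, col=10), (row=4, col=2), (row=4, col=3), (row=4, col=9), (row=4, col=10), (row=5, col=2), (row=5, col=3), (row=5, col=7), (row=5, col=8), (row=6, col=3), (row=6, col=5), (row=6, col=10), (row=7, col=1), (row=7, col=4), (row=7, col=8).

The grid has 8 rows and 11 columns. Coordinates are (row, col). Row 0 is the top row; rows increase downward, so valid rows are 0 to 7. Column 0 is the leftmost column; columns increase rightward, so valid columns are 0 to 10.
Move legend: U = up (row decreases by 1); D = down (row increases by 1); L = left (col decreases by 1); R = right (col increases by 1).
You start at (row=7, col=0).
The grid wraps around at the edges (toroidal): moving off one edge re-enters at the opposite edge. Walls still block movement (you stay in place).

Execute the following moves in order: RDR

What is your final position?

Answer: Final position: (row=0, col=1)

Derivation:
Start: (row=7, col=0)
  R (right): blocked, stay at (row=7, col=0)
  D (down): (row=7, col=0) -> (row=0, col=0)
  R (right): (row=0, col=0) -> (row=0, col=1)
Final: (row=0, col=1)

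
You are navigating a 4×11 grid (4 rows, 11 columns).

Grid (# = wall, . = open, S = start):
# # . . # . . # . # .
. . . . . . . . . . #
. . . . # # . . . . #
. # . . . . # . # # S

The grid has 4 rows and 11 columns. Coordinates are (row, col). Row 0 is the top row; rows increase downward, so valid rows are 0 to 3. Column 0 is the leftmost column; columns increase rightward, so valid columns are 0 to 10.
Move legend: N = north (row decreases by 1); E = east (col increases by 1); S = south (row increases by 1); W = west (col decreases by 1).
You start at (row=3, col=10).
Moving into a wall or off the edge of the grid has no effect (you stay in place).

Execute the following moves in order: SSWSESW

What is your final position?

Answer: Final position: (row=3, col=10)

Derivation:
Start: (row=3, col=10)
  S (south): blocked, stay at (row=3, col=10)
  S (south): blocked, stay at (row=3, col=10)
  W (west): blocked, stay at (row=3, col=10)
  S (south): blocked, stay at (row=3, col=10)
  E (east): blocked, stay at (row=3, col=10)
  S (south): blocked, stay at (row=3, col=10)
  W (west): blocked, stay at (row=3, col=10)
Final: (row=3, col=10)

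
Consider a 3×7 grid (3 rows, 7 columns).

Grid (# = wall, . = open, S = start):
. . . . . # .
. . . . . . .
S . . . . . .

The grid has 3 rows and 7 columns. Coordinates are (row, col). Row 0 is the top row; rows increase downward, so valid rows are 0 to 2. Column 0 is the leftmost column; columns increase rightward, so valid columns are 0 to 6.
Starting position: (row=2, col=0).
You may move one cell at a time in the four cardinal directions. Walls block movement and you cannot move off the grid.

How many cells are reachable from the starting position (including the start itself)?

BFS flood-fill from (row=2, col=0):
  Distance 0: (row=2, col=0)
  Distance 1: (row=1, col=0), (row=2, col=1)
  Distance 2: (row=0, col=0), (row=1, col=1), (row=2, col=2)
  Distance 3: (row=0, col=1), (row=1, col=2), (row=2, col=3)
  Distance 4: (row=0, col=2), (row=1, col=3), (row=2, col=4)
  Distance 5: (row=0, col=3), (row=1, col=4), (row=2, col=5)
  Distance 6: (row=0, col=4), (row=1, col=5), (row=2, col=6)
  Distance 7: (row=1, col=6)
  Distance 8: (row=0, col=6)
Total reachable: 20 (grid has 20 open cells total)

Answer: Reachable cells: 20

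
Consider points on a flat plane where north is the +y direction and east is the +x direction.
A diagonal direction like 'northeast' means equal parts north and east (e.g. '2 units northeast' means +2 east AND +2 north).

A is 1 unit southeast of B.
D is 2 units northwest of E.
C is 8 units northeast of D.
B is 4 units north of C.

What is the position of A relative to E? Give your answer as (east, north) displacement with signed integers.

Place E at the origin (east=0, north=0).
  D is 2 units northwest of E: delta (east=-2, north=+2); D at (east=-2, north=2).
  C is 8 units northeast of D: delta (east=+8, north=+8); C at (east=6, north=10).
  B is 4 units north of C: delta (east=+0, north=+4); B at (east=6, north=14).
  A is 1 unit southeast of B: delta (east=+1, north=-1); A at (east=7, north=13).
Therefore A relative to E: (east=7, north=13).

Answer: A is at (east=7, north=13) relative to E.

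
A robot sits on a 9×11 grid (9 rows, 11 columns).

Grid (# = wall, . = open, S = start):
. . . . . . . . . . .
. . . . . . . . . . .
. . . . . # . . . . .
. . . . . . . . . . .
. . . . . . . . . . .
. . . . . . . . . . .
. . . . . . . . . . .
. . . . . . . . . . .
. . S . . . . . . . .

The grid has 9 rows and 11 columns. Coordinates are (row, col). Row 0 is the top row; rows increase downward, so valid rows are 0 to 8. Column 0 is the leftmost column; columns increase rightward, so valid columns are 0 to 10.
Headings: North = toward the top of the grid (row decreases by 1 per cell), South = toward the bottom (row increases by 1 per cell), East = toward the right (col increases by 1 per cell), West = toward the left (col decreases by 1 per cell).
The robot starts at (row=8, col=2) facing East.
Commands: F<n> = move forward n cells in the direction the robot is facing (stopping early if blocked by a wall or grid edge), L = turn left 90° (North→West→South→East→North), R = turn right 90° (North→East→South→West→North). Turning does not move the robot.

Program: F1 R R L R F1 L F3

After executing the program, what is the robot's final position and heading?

Answer: Final position: (row=8, col=2), facing South

Derivation:
Start: (row=8, col=2), facing East
  F1: move forward 1, now at (row=8, col=3)
  R: turn right, now facing South
  R: turn right, now facing West
  L: turn left, now facing South
  R: turn right, now facing West
  F1: move forward 1, now at (row=8, col=2)
  L: turn left, now facing South
  F3: move forward 0/3 (blocked), now at (row=8, col=2)
Final: (row=8, col=2), facing South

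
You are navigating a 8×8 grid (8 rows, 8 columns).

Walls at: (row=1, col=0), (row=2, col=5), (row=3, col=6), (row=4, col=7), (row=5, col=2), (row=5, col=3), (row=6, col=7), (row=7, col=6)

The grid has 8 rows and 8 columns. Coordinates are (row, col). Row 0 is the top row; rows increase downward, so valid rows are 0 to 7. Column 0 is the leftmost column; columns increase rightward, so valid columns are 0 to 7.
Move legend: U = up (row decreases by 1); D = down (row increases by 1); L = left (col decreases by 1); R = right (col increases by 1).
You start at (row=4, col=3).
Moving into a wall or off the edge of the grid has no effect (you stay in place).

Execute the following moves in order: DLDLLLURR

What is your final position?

Start: (row=4, col=3)
  D (down): blocked, stay at (row=4, col=3)
  L (left): (row=4, col=3) -> (row=4, col=2)
  D (down): blocked, stay at (row=4, col=2)
  L (left): (row=4, col=2) -> (row=4, col=1)
  L (left): (row=4, col=1) -> (row=4, col=0)
  L (left): blocked, stay at (row=4, col=0)
  U (up): (row=4, col=0) -> (row=3, col=0)
  R (right): (row=3, col=0) -> (row=3, col=1)
  R (right): (row=3, col=1) -> (row=3, col=2)
Final: (row=3, col=2)

Answer: Final position: (row=3, col=2)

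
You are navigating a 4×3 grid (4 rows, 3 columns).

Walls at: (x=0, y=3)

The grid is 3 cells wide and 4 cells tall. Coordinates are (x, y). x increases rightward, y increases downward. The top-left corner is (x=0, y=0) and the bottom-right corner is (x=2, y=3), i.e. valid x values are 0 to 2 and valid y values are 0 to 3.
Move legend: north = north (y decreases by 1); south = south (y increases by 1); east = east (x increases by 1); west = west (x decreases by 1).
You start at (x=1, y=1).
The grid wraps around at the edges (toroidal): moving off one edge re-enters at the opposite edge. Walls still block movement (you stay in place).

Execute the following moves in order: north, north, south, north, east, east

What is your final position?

Answer: Final position: (x=2, y=3)

Derivation:
Start: (x=1, y=1)
  north (north): (x=1, y=1) -> (x=1, y=0)
  north (north): (x=1, y=0) -> (x=1, y=3)
  south (south): (x=1, y=3) -> (x=1, y=0)
  north (north): (x=1, y=0) -> (x=1, y=3)
  east (east): (x=1, y=3) -> (x=2, y=3)
  east (east): blocked, stay at (x=2, y=3)
Final: (x=2, y=3)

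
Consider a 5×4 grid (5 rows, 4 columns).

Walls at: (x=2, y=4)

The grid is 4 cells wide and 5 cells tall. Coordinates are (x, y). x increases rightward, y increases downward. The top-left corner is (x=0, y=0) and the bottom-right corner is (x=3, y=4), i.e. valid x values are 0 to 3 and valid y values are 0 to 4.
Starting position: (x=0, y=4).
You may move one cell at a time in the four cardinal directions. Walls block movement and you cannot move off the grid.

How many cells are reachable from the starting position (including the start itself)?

BFS flood-fill from (x=0, y=4):
  Distance 0: (x=0, y=4)
  Distance 1: (x=0, y=3), (x=1, y=4)
  Distance 2: (x=0, y=2), (x=1, y=3)
  Distance 3: (x=0, y=1), (x=1, y=2), (x=2, y=3)
  Distance 4: (x=0, y=0), (x=1, y=1), (x=2, y=2), (x=3, y=3)
  Distance 5: (x=1, y=0), (x=2, y=1), (x=3, y=2), (x=3, y=4)
  Distance 6: (x=2, y=0), (x=3, y=1)
  Distance 7: (x=3, y=0)
Total reachable: 19 (grid has 19 open cells total)

Answer: Reachable cells: 19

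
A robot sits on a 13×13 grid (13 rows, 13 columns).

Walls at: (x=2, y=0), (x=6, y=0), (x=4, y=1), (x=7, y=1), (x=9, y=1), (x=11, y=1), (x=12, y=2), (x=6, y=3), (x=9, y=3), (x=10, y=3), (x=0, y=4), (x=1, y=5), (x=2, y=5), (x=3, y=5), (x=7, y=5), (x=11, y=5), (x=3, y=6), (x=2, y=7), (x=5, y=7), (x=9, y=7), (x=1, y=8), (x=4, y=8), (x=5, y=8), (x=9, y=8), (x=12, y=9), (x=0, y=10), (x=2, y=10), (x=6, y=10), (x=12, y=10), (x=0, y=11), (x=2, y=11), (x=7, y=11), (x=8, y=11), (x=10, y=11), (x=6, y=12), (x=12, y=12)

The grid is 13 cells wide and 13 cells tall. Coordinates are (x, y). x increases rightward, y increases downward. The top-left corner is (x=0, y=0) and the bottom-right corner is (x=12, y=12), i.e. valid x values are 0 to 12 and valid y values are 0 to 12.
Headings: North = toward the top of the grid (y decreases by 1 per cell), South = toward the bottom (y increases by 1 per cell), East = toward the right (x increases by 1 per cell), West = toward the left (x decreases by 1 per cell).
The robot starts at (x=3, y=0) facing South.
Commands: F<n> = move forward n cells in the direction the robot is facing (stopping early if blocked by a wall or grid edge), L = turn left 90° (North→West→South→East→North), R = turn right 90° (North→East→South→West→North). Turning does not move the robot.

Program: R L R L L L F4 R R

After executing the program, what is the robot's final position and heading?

Answer: Final position: (x=3, y=0), facing South

Derivation:
Start: (x=3, y=0), facing South
  R: turn right, now facing West
  L: turn left, now facing South
  R: turn right, now facing West
  L: turn left, now facing South
  L: turn left, now facing East
  L: turn left, now facing North
  F4: move forward 0/4 (blocked), now at (x=3, y=0)
  R: turn right, now facing East
  R: turn right, now facing South
Final: (x=3, y=0), facing South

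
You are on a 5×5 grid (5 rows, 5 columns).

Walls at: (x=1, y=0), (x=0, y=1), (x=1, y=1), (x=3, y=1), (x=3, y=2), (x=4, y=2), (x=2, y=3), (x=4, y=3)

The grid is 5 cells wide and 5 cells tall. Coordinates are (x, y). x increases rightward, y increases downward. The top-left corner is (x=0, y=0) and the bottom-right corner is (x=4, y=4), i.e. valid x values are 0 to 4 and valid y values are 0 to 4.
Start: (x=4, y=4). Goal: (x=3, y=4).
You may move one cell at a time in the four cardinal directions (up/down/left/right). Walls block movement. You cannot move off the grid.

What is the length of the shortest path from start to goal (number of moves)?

Answer: Shortest path length: 1

Derivation:
BFS from (x=4, y=4) until reaching (x=3, y=4):
  Distance 0: (x=4, y=4)
  Distance 1: (x=3, y=4)  <- goal reached here
One shortest path (1 moves): (x=4, y=4) -> (x=3, y=4)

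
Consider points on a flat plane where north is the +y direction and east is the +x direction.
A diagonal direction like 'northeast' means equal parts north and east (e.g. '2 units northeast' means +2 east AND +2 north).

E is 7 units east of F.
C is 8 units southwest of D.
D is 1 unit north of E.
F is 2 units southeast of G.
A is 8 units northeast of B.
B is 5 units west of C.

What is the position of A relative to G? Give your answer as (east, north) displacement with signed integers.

Answer: A is at (east=4, north=-1) relative to G.

Derivation:
Place G at the origin (east=0, north=0).
  F is 2 units southeast of G: delta (east=+2, north=-2); F at (east=2, north=-2).
  E is 7 units east of F: delta (east=+7, north=+0); E at (east=9, north=-2).
  D is 1 unit north of E: delta (east=+0, north=+1); D at (east=9, north=-1).
  C is 8 units southwest of D: delta (east=-8, north=-8); C at (east=1, north=-9).
  B is 5 units west of C: delta (east=-5, north=+0); B at (east=-4, north=-9).
  A is 8 units northeast of B: delta (east=+8, north=+8); A at (east=4, north=-1).
Therefore A relative to G: (east=4, north=-1).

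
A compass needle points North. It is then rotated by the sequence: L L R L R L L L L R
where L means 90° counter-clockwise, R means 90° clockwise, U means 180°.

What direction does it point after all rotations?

Answer: Final heading: North

Derivation:
Start: North
  L (left (90° counter-clockwise)) -> West
  L (left (90° counter-clockwise)) -> South
  R (right (90° clockwise)) -> West
  L (left (90° counter-clockwise)) -> South
  R (right (90° clockwise)) -> West
  L (left (90° counter-clockwise)) -> South
  L (left (90° counter-clockwise)) -> East
  L (left (90° counter-clockwise)) -> North
  L (left (90° counter-clockwise)) -> West
  R (right (90° clockwise)) -> North
Final: North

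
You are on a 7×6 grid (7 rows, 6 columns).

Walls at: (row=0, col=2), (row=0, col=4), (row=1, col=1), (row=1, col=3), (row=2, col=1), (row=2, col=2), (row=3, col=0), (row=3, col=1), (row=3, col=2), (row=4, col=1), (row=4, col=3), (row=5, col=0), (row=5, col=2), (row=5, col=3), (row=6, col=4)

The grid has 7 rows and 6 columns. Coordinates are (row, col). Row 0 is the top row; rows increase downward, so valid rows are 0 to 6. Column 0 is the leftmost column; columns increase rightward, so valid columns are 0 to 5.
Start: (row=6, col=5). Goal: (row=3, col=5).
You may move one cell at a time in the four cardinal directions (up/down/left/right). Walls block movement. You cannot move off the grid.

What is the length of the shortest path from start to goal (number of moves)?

Answer: Shortest path length: 3

Derivation:
BFS from (row=6, col=5) until reaching (row=3, col=5):
  Distance 0: (row=6, col=5)
  Distance 1: (row=5, col=5)
  Distance 2: (row=4, col=5), (row=5, col=4)
  Distance 3: (row=3, col=5), (row=4, col=4)  <- goal reached here
One shortest path (3 moves): (row=6, col=5) -> (row=5, col=5) -> (row=4, col=5) -> (row=3, col=5)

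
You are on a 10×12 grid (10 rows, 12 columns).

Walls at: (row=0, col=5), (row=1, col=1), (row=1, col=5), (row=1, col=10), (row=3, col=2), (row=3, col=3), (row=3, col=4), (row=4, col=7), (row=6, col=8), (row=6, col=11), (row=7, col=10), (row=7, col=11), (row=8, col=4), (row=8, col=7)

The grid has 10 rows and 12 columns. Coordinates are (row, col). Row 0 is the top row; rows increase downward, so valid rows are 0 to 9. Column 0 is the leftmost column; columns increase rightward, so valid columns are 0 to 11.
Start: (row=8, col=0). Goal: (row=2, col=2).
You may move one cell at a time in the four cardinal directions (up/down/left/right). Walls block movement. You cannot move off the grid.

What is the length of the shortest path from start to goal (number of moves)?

Answer: Shortest path length: 8

Derivation:
BFS from (row=8, col=0) until reaching (row=2, col=2):
  Distance 0: (row=8, col=0)
  Distance 1: (row=7, col=0), (row=8, col=1), (row=9, col=0)
  Distance 2: (row=6, col=0), (row=7, col=1), (row=8, col=2), (row=9, col=1)
  Distance 3: (row=5, col=0), (row=6, col=1), (row=7, col=2), (row=8, col=3), (row=9, col=2)
  Distance 4: (row=4, col=0), (row=5, col=1), (row=6, col=2), (row=7, col=3), (row=9, col=3)
  Distance 5: (row=3, col=0), (row=4, col=1), (row=5, col=2), (row=6, col=3), (row=7, col=4), (row=9, col=4)
  Distance 6: (row=2, col=0), (row=3, col=1), (row=4, col=2), (row=5, col=3), (row=6, col=4), (row=7, col=5), (row=9, col=5)
  Distance 7: (row=1, col=0), (row=2, col=1), (row=4, col=3), (row=5, col=4), (row=6, col=5), (row=7, col=6), (row=8, col=5), (row=9, col=6)
  Distance 8: (row=0, col=0), (row=2, col=2), (row=4, col=4), (row=5, col=5), (row=6, col=6), (row=7, col=7), (row=8, col=6), (row=9, col=7)  <- goal reached here
One shortest path (8 moves): (row=8, col=0) -> (row=8, col=1) -> (row=7, col=1) -> (row=6, col=1) -> (row=5, col=1) -> (row=4, col=1) -> (row=3, col=1) -> (row=2, col=1) -> (row=2, col=2)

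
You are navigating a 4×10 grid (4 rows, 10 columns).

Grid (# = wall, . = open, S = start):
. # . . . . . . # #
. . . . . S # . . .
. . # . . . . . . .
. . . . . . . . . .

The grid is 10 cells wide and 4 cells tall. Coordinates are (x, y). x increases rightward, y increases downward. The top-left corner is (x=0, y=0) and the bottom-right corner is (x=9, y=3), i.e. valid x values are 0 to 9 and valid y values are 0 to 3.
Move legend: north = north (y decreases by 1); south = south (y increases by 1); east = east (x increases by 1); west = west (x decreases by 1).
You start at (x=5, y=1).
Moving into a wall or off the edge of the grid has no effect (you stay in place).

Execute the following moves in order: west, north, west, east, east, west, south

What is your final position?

Answer: Final position: (x=4, y=1)

Derivation:
Start: (x=5, y=1)
  west (west): (x=5, y=1) -> (x=4, y=1)
  north (north): (x=4, y=1) -> (x=4, y=0)
  west (west): (x=4, y=0) -> (x=3, y=0)
  east (east): (x=3, y=0) -> (x=4, y=0)
  east (east): (x=4, y=0) -> (x=5, y=0)
  west (west): (x=5, y=0) -> (x=4, y=0)
  south (south): (x=4, y=0) -> (x=4, y=1)
Final: (x=4, y=1)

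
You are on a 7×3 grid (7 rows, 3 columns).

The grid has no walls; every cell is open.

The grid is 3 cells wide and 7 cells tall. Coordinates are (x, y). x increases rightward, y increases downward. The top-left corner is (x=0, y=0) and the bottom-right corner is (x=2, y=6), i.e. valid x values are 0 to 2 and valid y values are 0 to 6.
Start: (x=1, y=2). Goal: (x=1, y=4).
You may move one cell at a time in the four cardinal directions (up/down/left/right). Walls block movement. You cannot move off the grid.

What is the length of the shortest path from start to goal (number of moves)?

Answer: Shortest path length: 2

Derivation:
BFS from (x=1, y=2) until reaching (x=1, y=4):
  Distance 0: (x=1, y=2)
  Distance 1: (x=1, y=1), (x=0, y=2), (x=2, y=2), (x=1, y=3)
  Distance 2: (x=1, y=0), (x=0, y=1), (x=2, y=1), (x=0, y=3), (x=2, y=3), (x=1, y=4)  <- goal reached here
One shortest path (2 moves): (x=1, y=2) -> (x=1, y=3) -> (x=1, y=4)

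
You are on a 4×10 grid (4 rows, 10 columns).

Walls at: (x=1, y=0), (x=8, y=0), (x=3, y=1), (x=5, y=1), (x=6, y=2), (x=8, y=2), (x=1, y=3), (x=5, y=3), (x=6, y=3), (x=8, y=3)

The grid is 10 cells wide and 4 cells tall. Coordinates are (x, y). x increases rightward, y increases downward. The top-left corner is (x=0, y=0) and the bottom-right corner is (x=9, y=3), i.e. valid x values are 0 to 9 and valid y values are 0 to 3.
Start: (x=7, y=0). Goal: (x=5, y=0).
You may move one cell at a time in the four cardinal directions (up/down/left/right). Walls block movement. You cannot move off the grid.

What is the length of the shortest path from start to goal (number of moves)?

Answer: Shortest path length: 2

Derivation:
BFS from (x=7, y=0) until reaching (x=5, y=0):
  Distance 0: (x=7, y=0)
  Distance 1: (x=6, y=0), (x=7, y=1)
  Distance 2: (x=5, y=0), (x=6, y=1), (x=8, y=1), (x=7, y=2)  <- goal reached here
One shortest path (2 moves): (x=7, y=0) -> (x=6, y=0) -> (x=5, y=0)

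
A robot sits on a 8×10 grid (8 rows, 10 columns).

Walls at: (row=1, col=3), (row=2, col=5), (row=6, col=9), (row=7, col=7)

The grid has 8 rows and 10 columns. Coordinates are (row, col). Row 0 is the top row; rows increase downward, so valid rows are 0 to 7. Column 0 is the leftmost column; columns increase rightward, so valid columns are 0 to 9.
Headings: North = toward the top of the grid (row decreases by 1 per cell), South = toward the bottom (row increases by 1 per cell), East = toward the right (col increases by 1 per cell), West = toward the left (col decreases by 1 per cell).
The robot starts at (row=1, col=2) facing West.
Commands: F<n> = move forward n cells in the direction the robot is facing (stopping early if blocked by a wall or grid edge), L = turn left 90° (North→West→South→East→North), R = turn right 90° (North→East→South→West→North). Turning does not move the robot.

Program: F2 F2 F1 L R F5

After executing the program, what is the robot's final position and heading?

Answer: Final position: (row=1, col=0), facing West

Derivation:
Start: (row=1, col=2), facing West
  F2: move forward 2, now at (row=1, col=0)
  F2: move forward 0/2 (blocked), now at (row=1, col=0)
  F1: move forward 0/1 (blocked), now at (row=1, col=0)
  L: turn left, now facing South
  R: turn right, now facing West
  F5: move forward 0/5 (blocked), now at (row=1, col=0)
Final: (row=1, col=0), facing West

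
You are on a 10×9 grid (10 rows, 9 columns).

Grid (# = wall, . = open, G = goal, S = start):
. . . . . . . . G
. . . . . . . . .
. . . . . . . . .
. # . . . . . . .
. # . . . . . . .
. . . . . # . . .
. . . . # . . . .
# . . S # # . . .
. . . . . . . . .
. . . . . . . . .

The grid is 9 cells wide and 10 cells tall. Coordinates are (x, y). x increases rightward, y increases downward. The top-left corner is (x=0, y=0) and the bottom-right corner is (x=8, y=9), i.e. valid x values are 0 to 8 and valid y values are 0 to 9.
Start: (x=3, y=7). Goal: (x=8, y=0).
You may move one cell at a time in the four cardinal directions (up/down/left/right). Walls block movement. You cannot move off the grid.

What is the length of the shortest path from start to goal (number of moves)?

Answer: Shortest path length: 12

Derivation:
BFS from (x=3, y=7) until reaching (x=8, y=0):
  Distance 0: (x=3, y=7)
  Distance 1: (x=3, y=6), (x=2, y=7), (x=3, y=8)
  Distance 2: (x=3, y=5), (x=2, y=6), (x=1, y=7), (x=2, y=8), (x=4, y=8), (x=3, y=9)
  Distance 3: (x=3, y=4), (x=2, y=5), (x=4, y=5), (x=1, y=6), (x=1, y=8), (x=5, y=8), (x=2, y=9), (x=4, y=9)
  Distance 4: (x=3, y=3), (x=2, y=4), (x=4, y=4), (x=1, y=5), (x=0, y=6), (x=0, y=8), (x=6, y=8), (x=1, y=9), (x=5, y=9)
  Distance 5: (x=3, y=2), (x=2, y=3), (x=4, y=3), (x=5, y=4), (x=0, y=5), (x=6, y=7), (x=7, y=8), (x=0, y=9), (x=6, y=9)
  Distance 6: (x=3, y=1), (x=2, y=2), (x=4, y=2), (x=5, y=3), (x=0, y=4), (x=6, y=4), (x=6, y=6), (x=7, y=7), (x=8, y=8), (x=7, y=9)
  Distance 7: (x=3, y=0), (x=2, y=1), (x=4, y=1), (x=1, y=2), (x=5, y=2), (x=0, y=3), (x=6, y=3), (x=7, y=4), (x=6, y=5), (x=5, y=6), (x=7, y=6), (x=8, y=7), (x=8, y=9)
  Distance 8: (x=2, y=0), (x=4, y=0), (x=1, y=1), (x=5, y=1), (x=0, y=2), (x=6, y=2), (x=7, y=3), (x=8, y=4), (x=7, y=5), (x=8, y=6)
  Distance 9: (x=1, y=0), (x=5, y=0), (x=0, y=1), (x=6, y=1), (x=7, y=2), (x=8, y=3), (x=8, y=5)
  Distance 10: (x=0, y=0), (x=6, y=0), (x=7, y=1), (x=8, y=2)
  Distance 11: (x=7, y=0), (x=8, y=1)
  Distance 12: (x=8, y=0)  <- goal reached here
One shortest path (12 moves): (x=3, y=7) -> (x=3, y=6) -> (x=3, y=5) -> (x=4, y=5) -> (x=4, y=4) -> (x=5, y=4) -> (x=6, y=4) -> (x=7, y=4) -> (x=8, y=4) -> (x=8, y=3) -> (x=8, y=2) -> (x=8, y=1) -> (x=8, y=0)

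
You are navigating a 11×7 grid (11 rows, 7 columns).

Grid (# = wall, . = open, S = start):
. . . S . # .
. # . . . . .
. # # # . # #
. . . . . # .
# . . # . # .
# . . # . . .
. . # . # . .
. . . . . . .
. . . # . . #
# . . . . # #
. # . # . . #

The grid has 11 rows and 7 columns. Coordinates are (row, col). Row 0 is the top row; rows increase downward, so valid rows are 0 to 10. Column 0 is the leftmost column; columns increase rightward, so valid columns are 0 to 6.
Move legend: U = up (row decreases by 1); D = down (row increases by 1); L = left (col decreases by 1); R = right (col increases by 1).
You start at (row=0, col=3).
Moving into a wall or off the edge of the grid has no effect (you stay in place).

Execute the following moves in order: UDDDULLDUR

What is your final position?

Answer: Final position: (row=0, col=2)

Derivation:
Start: (row=0, col=3)
  U (up): blocked, stay at (row=0, col=3)
  D (down): (row=0, col=3) -> (row=1, col=3)
  D (down): blocked, stay at (row=1, col=3)
  D (down): blocked, stay at (row=1, col=3)
  U (up): (row=1, col=3) -> (row=0, col=3)
  L (left): (row=0, col=3) -> (row=0, col=2)
  L (left): (row=0, col=2) -> (row=0, col=1)
  D (down): blocked, stay at (row=0, col=1)
  U (up): blocked, stay at (row=0, col=1)
  R (right): (row=0, col=1) -> (row=0, col=2)
Final: (row=0, col=2)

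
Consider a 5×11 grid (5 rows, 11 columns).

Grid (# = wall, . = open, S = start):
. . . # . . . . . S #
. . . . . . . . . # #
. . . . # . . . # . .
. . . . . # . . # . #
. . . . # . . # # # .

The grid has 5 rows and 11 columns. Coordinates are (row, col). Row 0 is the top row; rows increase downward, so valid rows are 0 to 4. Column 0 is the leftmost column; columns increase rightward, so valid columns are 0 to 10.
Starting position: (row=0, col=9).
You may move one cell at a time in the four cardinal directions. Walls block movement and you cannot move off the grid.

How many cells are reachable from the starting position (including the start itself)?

Answer: Reachable cells: 38

Derivation:
BFS flood-fill from (row=0, col=9):
  Distance 0: (row=0, col=9)
  Distance 1: (row=0, col=8)
  Distance 2: (row=0, col=7), (row=1, col=8)
  Distance 3: (row=0, col=6), (row=1, col=7)
  Distance 4: (row=0, col=5), (row=1, col=6), (row=2, col=7)
  Distance 5: (row=0, col=4), (row=1, col=5), (row=2, col=6), (row=3, col=7)
  Distance 6: (row=1, col=4), (row=2, col=5), (row=3, col=6)
  Distance 7: (row=1, col=3), (row=4, col=6)
  Distance 8: (row=1, col=2), (row=2, col=3), (row=4, col=5)
  Distance 9: (row=0, col=2), (row=1, col=1), (row=2, col=2), (row=3, col=3)
  Distance 10: (row=0, col=1), (row=1, col=0), (row=2, col=1), (row=3, col=2), (row=3, col=4), (row=4, col=3)
  Distance 11: (row=0, col=0), (row=2, col=0), (row=3, col=1), (row=4, col=2)
  Distance 12: (row=3, col=0), (row=4, col=1)
  Distance 13: (row=4, col=0)
Total reachable: 38 (grid has 42 open cells total)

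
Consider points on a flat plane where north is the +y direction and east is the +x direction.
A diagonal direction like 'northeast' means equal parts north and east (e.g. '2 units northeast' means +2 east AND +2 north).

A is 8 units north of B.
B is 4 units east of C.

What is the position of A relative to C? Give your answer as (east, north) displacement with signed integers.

Answer: A is at (east=4, north=8) relative to C.

Derivation:
Place C at the origin (east=0, north=0).
  B is 4 units east of C: delta (east=+4, north=+0); B at (east=4, north=0).
  A is 8 units north of B: delta (east=+0, north=+8); A at (east=4, north=8).
Therefore A relative to C: (east=4, north=8).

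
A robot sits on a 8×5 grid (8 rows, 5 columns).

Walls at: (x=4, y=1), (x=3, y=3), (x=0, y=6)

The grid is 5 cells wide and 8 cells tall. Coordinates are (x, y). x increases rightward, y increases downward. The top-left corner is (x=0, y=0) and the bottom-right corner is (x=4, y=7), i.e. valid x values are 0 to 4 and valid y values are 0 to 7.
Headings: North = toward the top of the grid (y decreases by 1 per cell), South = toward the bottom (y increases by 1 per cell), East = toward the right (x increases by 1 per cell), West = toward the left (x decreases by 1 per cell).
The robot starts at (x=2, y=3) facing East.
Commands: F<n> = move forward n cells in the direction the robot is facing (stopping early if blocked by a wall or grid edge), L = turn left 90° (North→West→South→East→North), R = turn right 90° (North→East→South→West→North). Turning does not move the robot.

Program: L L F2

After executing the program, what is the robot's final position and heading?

Answer: Final position: (x=0, y=3), facing West

Derivation:
Start: (x=2, y=3), facing East
  L: turn left, now facing North
  L: turn left, now facing West
  F2: move forward 2, now at (x=0, y=3)
Final: (x=0, y=3), facing West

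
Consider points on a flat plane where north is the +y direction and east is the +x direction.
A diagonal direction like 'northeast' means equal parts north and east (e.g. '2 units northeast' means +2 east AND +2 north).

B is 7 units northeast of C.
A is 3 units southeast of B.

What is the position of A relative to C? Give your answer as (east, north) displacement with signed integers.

Answer: A is at (east=10, north=4) relative to C.

Derivation:
Place C at the origin (east=0, north=0).
  B is 7 units northeast of C: delta (east=+7, north=+7); B at (east=7, north=7).
  A is 3 units southeast of B: delta (east=+3, north=-3); A at (east=10, north=4).
Therefore A relative to C: (east=10, north=4).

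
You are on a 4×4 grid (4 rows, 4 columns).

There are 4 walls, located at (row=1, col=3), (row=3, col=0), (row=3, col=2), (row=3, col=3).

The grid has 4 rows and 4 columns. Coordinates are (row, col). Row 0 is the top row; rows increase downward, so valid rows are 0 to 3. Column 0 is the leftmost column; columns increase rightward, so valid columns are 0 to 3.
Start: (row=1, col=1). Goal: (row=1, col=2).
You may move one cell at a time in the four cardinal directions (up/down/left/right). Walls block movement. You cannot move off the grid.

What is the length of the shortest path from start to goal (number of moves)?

BFS from (row=1, col=1) until reaching (row=1, col=2):
  Distance 0: (row=1, col=1)
  Distance 1: (row=0, col=1), (row=1, col=0), (row=1, col=2), (row=2, col=1)  <- goal reached here
One shortest path (1 moves): (row=1, col=1) -> (row=1, col=2)

Answer: Shortest path length: 1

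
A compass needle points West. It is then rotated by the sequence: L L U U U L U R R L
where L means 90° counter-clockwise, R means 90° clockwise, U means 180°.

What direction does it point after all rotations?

Answer: Final heading: East

Derivation:
Start: West
  L (left (90° counter-clockwise)) -> South
  L (left (90° counter-clockwise)) -> East
  U (U-turn (180°)) -> West
  U (U-turn (180°)) -> East
  U (U-turn (180°)) -> West
  L (left (90° counter-clockwise)) -> South
  U (U-turn (180°)) -> North
  R (right (90° clockwise)) -> East
  R (right (90° clockwise)) -> South
  L (left (90° counter-clockwise)) -> East
Final: East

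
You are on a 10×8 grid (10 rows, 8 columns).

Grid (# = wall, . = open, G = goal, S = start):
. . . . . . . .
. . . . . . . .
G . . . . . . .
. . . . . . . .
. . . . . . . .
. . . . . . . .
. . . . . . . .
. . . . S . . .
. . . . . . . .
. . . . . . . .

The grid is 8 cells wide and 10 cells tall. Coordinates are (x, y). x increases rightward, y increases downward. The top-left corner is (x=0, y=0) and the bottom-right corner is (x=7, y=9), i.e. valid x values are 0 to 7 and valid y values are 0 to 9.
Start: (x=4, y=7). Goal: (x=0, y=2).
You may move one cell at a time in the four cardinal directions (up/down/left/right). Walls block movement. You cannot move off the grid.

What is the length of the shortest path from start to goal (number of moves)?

Answer: Shortest path length: 9

Derivation:
BFS from (x=4, y=7) until reaching (x=0, y=2):
  Distance 0: (x=4, y=7)
  Distance 1: (x=4, y=6), (x=3, y=7), (x=5, y=7), (x=4, y=8)
  Distance 2: (x=4, y=5), (x=3, y=6), (x=5, y=6), (x=2, y=7), (x=6, y=7), (x=3, y=8), (x=5, y=8), (x=4, y=9)
  Distance 3: (x=4, y=4), (x=3, y=5), (x=5, y=5), (x=2, y=6), (x=6, y=6), (x=1, y=7), (x=7, y=7), (x=2, y=8), (x=6, y=8), (x=3, y=9), (x=5, y=9)
  Distance 4: (x=4, y=3), (x=3, y=4), (x=5, y=4), (x=2, y=5), (x=6, y=5), (x=1, y=6), (x=7, y=6), (x=0, y=7), (x=1, y=8), (x=7, y=8), (x=2, y=9), (x=6, y=9)
  Distance 5: (x=4, y=2), (x=3, y=3), (x=5, y=3), (x=2, y=4), (x=6, y=4), (x=1, y=5), (x=7, y=5), (x=0, y=6), (x=0, y=8), (x=1, y=9), (x=7, y=9)
  Distance 6: (x=4, y=1), (x=3, y=2), (x=5, y=2), (x=2, y=3), (x=6, y=3), (x=1, y=4), (x=7, y=4), (x=0, y=5), (x=0, y=9)
  Distance 7: (x=4, y=0), (x=3, y=1), (x=5, y=1), (x=2, y=2), (x=6, y=2), (x=1, y=3), (x=7, y=3), (x=0, y=4)
  Distance 8: (x=3, y=0), (x=5, y=0), (x=2, y=1), (x=6, y=1), (x=1, y=2), (x=7, y=2), (x=0, y=3)
  Distance 9: (x=2, y=0), (x=6, y=0), (x=1, y=1), (x=7, y=1), (x=0, y=2)  <- goal reached here
One shortest path (9 moves): (x=4, y=7) -> (x=3, y=7) -> (x=2, y=7) -> (x=1, y=7) -> (x=0, y=7) -> (x=0, y=6) -> (x=0, y=5) -> (x=0, y=4) -> (x=0, y=3) -> (x=0, y=2)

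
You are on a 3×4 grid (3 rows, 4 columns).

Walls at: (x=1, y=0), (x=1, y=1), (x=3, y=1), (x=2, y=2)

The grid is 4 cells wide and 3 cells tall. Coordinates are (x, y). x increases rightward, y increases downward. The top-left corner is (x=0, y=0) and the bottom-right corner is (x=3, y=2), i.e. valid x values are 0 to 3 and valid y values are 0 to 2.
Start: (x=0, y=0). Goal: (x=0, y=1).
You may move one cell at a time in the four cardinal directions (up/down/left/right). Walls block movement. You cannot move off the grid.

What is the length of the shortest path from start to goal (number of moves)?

Answer: Shortest path length: 1

Derivation:
BFS from (x=0, y=0) until reaching (x=0, y=1):
  Distance 0: (x=0, y=0)
  Distance 1: (x=0, y=1)  <- goal reached here
One shortest path (1 moves): (x=0, y=0) -> (x=0, y=1)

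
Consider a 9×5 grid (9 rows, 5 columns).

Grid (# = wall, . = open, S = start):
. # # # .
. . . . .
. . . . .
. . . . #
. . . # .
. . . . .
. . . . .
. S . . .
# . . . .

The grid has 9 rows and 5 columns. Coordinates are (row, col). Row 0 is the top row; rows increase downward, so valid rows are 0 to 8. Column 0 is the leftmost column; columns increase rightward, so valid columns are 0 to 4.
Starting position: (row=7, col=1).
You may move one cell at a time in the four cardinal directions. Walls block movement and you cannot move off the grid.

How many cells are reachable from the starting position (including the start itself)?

BFS flood-fill from (row=7, col=1):
  Distance 0: (row=7, col=1)
  Distance 1: (row=6, col=1), (row=7, col=0), (row=7, col=2), (row=8, col=1)
  Distance 2: (row=5, col=1), (row=6, col=0), (row=6, col=2), (row=7, col=3), (row=8, col=2)
  Distance 3: (row=4, col=1), (row=5, col=0), (row=5, col=2), (row=6, col=3), (row=7, col=4), (row=8, col=3)
  Distance 4: (row=3, col=1), (row=4, col=0), (row=4, col=2), (row=5, col=3), (row=6, col=4), (row=8, col=4)
  Distance 5: (row=2, col=1), (row=3, col=0), (row=3, col=2), (row=5, col=4)
  Distance 6: (row=1, col=1), (row=2, col=0), (row=2, col=2), (row=3, col=3), (row=4, col=4)
  Distance 7: (row=1, col=0), (row=1, col=2), (row=2, col=3)
  Distance 8: (row=0, col=0), (row=1, col=3), (row=2, col=4)
  Distance 9: (row=1, col=4)
  Distance 10: (row=0, col=4)
Total reachable: 39 (grid has 39 open cells total)

Answer: Reachable cells: 39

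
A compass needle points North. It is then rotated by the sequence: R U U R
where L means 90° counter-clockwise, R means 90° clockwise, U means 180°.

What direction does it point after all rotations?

Start: North
  R (right (90° clockwise)) -> East
  U (U-turn (180°)) -> West
  U (U-turn (180°)) -> East
  R (right (90° clockwise)) -> South
Final: South

Answer: Final heading: South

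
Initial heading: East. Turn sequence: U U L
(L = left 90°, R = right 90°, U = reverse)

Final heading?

Start: East
  U (U-turn (180°)) -> West
  U (U-turn (180°)) -> East
  L (left (90° counter-clockwise)) -> North
Final: North

Answer: Final heading: North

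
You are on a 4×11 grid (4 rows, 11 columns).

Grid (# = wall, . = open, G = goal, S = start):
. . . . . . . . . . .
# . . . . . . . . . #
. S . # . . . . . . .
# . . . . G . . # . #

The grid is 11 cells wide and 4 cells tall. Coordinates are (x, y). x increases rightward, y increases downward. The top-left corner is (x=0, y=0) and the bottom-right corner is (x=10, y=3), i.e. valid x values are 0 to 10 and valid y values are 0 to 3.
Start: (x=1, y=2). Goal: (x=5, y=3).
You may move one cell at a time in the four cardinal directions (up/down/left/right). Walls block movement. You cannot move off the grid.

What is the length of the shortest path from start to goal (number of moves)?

BFS from (x=1, y=2) until reaching (x=5, y=3):
  Distance 0: (x=1, y=2)
  Distance 1: (x=1, y=1), (x=0, y=2), (x=2, y=2), (x=1, y=3)
  Distance 2: (x=1, y=0), (x=2, y=1), (x=2, y=3)
  Distance 3: (x=0, y=0), (x=2, y=0), (x=3, y=1), (x=3, y=3)
  Distance 4: (x=3, y=0), (x=4, y=1), (x=4, y=3)
  Distance 5: (x=4, y=0), (x=5, y=1), (x=4, y=2), (x=5, y=3)  <- goal reached here
One shortest path (5 moves): (x=1, y=2) -> (x=2, y=2) -> (x=2, y=3) -> (x=3, y=3) -> (x=4, y=3) -> (x=5, y=3)

Answer: Shortest path length: 5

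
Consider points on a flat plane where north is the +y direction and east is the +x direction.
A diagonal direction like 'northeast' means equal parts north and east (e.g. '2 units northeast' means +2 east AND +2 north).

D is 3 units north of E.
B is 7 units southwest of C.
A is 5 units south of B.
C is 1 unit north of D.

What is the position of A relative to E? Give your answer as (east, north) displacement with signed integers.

Answer: A is at (east=-7, north=-8) relative to E.

Derivation:
Place E at the origin (east=0, north=0).
  D is 3 units north of E: delta (east=+0, north=+3); D at (east=0, north=3).
  C is 1 unit north of D: delta (east=+0, north=+1); C at (east=0, north=4).
  B is 7 units southwest of C: delta (east=-7, north=-7); B at (east=-7, north=-3).
  A is 5 units south of B: delta (east=+0, north=-5); A at (east=-7, north=-8).
Therefore A relative to E: (east=-7, north=-8).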